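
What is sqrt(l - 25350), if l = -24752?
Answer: I*sqrt(50102) ≈ 223.83*I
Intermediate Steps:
sqrt(l - 25350) = sqrt(-24752 - 25350) = sqrt(-50102) = I*sqrt(50102)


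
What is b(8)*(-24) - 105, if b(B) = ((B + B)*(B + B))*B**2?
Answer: -393321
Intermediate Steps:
b(B) = 4*B**4 (b(B) = ((2*B)*(2*B))*B**2 = (4*B**2)*B**2 = 4*B**4)
b(8)*(-24) - 105 = (4*8**4)*(-24) - 105 = (4*4096)*(-24) - 105 = 16384*(-24) - 105 = -393216 - 105 = -393321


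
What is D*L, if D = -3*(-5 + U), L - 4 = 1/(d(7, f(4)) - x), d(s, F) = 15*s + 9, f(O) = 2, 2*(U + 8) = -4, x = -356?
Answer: 16929/94 ≈ 180.10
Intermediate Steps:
U = -10 (U = -8 + (½)*(-4) = -8 - 2 = -10)
d(s, F) = 9 + 15*s
L = 1881/470 (L = 4 + 1/((9 + 15*7) - 1*(-356)) = 4 + 1/((9 + 105) + 356) = 4 + 1/(114 + 356) = 4 + 1/470 = 1881/470 ≈ 4.0021)
D = 45 (D = -3*(-5 - 10) = -3*(-15) = 45)
D*L = 45*(1881/470) = 16929/94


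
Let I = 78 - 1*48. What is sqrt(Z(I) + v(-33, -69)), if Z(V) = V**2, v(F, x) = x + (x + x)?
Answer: 3*sqrt(77) ≈ 26.325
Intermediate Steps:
v(F, x) = 3*x (v(F, x) = x + 2*x = 3*x)
I = 30 (I = 78 - 48 = 30)
sqrt(Z(I) + v(-33, -69)) = sqrt(30**2 + 3*(-69)) = sqrt(900 - 207) = sqrt(693) = 3*sqrt(77)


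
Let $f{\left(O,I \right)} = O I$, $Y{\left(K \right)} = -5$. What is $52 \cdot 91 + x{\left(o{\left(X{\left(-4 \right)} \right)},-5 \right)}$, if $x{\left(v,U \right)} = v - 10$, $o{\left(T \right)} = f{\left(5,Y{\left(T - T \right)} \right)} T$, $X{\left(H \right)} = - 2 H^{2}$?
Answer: $5522$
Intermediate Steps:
$f{\left(O,I \right)} = I O$
$o{\left(T \right)} = - 25 T$ ($o{\left(T \right)} = \left(-5\right) 5 T = - 25 T$)
$x{\left(v,U \right)} = -10 + v$
$52 \cdot 91 + x{\left(o{\left(X{\left(-4 \right)} \right)},-5 \right)} = 52 \cdot 91 - \left(10 + 25 \left(- 2 \left(-4\right)^{2}\right)\right) = 4732 - \left(10 + 25 \left(\left(-2\right) 16\right)\right) = 4732 - -790 = 4732 + \left(-10 + 800\right) = 4732 + 790 = 5522$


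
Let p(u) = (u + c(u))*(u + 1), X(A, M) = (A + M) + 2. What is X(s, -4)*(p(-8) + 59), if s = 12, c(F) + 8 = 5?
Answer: 1360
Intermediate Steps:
c(F) = -3 (c(F) = -8 + 5 = -3)
X(A, M) = 2 + A + M
p(u) = (1 + u)*(-3 + u) (p(u) = (u - 3)*(u + 1) = (-3 + u)*(1 + u) = (1 + u)*(-3 + u))
X(s, -4)*(p(-8) + 59) = (2 + 12 - 4)*((-3 + (-8)**2 - 2*(-8)) + 59) = 10*((-3 + 64 + 16) + 59) = 10*(77 + 59) = 10*136 = 1360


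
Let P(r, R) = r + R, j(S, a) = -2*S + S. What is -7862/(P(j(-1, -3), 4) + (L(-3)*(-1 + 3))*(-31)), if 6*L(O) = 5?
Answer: 11793/70 ≈ 168.47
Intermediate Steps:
L(O) = 5/6 (L(O) = (1/6)*5 = 5/6)
j(S, a) = -S
P(r, R) = R + r
-7862/(P(j(-1, -3), 4) + (L(-3)*(-1 + 3))*(-31)) = -7862/((4 - 1*(-1)) + (5*(-1 + 3)/6)*(-31)) = -7862/((4 + 1) + ((5/6)*2)*(-31)) = -7862/(5 + (5/3)*(-31)) = -7862/(5 - 155/3) = -7862/(-140/3) = -7862*(-3)/140 = -1*(-11793/70) = 11793/70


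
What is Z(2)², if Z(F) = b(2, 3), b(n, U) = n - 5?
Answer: 9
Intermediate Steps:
b(n, U) = -5 + n
Z(F) = -3 (Z(F) = -5 + 2 = -3)
Z(2)² = (-3)² = 9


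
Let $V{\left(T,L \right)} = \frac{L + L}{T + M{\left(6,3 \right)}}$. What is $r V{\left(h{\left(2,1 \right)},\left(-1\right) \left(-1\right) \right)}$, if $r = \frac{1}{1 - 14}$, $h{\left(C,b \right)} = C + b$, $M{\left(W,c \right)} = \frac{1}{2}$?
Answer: $- \frac{4}{91} \approx -0.043956$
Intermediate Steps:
$M{\left(W,c \right)} = \frac{1}{2}$
$V{\left(T,L \right)} = \frac{2 L}{\frac{1}{2} + T}$ ($V{\left(T,L \right)} = \frac{L + L}{T + \frac{1}{2}} = \frac{2 L}{\frac{1}{2} + T}$)
$r = - \frac{1}{13}$ ($r = \frac{1}{-13} = - \frac{1}{13} \approx -0.076923$)
$r V{\left(h{\left(2,1 \right)},\left(-1\right) \left(-1\right) \right)} = - \frac{4 \left(\left(-1\right) \left(-1\right)\right) \frac{1}{1 + 2 \left(2 + 1\right)}}{13} = - \frac{4 \cdot 1 \frac{1}{1 + 2 \cdot 3}}{13} = - \frac{4 \cdot 1 \frac{1}{1 + 6}}{13} = - \frac{4 \cdot 1 \cdot \frac{1}{7}}{13} = \left(- \frac{1}{13}\right) \frac{4}{7} = - \frac{4}{91}$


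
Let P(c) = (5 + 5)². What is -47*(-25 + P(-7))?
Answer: -3525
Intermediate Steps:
P(c) = 100 (P(c) = 10² = 100)
-47*(-25 + P(-7)) = -47*(-25 + 100) = -47*75 = -3525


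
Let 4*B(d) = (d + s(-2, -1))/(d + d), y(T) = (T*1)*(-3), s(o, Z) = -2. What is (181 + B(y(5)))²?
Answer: 472497169/14400 ≈ 32812.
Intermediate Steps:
y(T) = -3*T (y(T) = T*(-3) = -3*T)
B(d) = (-2 + d)/(8*d) (B(d) = ((d - 2)/(d + d))/4 = ((-2 + d)/((2*d)))/4 = ((-2 + d)*(1/(2*d)))/4 = ((-2 + d)/(2*d))/4 = (-2 + d)/(8*d))
(181 + B(y(5)))² = (181 + (-2 - 3*5)/(8*((-3*5))))² = (181 + (⅛)*(-2 - 15)/(-15))² = (181 + (⅛)*(-1/15)*(-17))² = (181 + 17/120)² = (21737/120)² = 472497169/14400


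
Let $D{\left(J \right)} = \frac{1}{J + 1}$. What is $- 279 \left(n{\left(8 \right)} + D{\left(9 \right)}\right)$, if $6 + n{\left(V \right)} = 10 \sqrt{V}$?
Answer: $\frac{16461}{10} - 5580 \sqrt{2} \approx -6245.2$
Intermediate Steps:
$n{\left(V \right)} = -6 + 10 \sqrt{V}$
$D{\left(J \right)} = \frac{1}{1 + J}$
$- 279 \left(n{\left(8 \right)} + D{\left(9 \right)}\right) = - 279 \left(\left(-6 + 10 \sqrt{8}\right) + \frac{1}{1 + 9}\right) = - 279 \left(\left(-6 + 10 \cdot 2 \sqrt{2}\right) + \frac{1}{10}\right) = - 279 \left(\left(-6 + 20 \sqrt{2}\right) + \frac{1}{10}\right) = - 279 \left(- \frac{59}{10} + 20 \sqrt{2}\right) = \frac{16461}{10} - 5580 \sqrt{2}$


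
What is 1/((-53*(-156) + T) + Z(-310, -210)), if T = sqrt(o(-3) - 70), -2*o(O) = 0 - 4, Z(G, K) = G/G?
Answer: 8269/68376429 - 2*I*sqrt(17)/68376429 ≈ 0.00012093 - 1.206e-7*I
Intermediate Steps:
Z(G, K) = 1
o(O) = 2 (o(O) = -(0 - 4)/2 = -1/2*(-4) = 2)
T = 2*I*sqrt(17) (T = sqrt(2 - 70) = sqrt(-68) = 2*I*sqrt(17) ≈ 8.2462*I)
1/((-53*(-156) + T) + Z(-310, -210)) = 1/((-53*(-156) + 2*I*sqrt(17)) + 1) = 1/((8268 + 2*I*sqrt(17)) + 1) = 1/(8269 + 2*I*sqrt(17))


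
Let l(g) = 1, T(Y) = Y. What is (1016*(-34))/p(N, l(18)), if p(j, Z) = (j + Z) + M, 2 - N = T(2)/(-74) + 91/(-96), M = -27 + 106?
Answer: -122700288/294727 ≈ -416.32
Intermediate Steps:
M = 79
N = 10567/3552 (N = 2 - (2/(-74) + 91/(-96)) = 2 - (2*(-1/74) + 91*(-1/96)) = 2 - (-1/37 - 91/96) = 2 - 1*(-3463/3552) = 2 + 3463/3552 = 10567/3552 ≈ 2.9749)
p(j, Z) = 79 + Z + j (p(j, Z) = (j + Z) + 79 = (Z + j) + 79 = 79 + Z + j)
(1016*(-34))/p(N, l(18)) = (1016*(-34))/(79 + 1 + 10567/3552) = -34544/294727/3552 = -34544*3552/294727 = -122700288/294727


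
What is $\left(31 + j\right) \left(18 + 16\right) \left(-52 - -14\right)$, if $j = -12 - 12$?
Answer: $-9044$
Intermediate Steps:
$j = -24$ ($j = -12 - 12 = -24$)
$\left(31 + j\right) \left(18 + 16\right) \left(-52 - -14\right) = \left(31 - 24\right) \left(18 + 16\right) \left(-52 - -14\right) = 7 \cdot 34 \left(-52 + 14\right) = 238 \left(-38\right) = -9044$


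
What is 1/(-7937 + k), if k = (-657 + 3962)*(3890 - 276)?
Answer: 1/11936333 ≈ 8.3778e-8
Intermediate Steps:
k = 11944270 (k = 3305*3614 = 11944270)
1/(-7937 + k) = 1/(-7937 + 11944270) = 1/11936333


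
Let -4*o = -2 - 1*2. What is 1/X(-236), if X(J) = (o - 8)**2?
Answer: 1/49 ≈ 0.020408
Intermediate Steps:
o = 1 (o = -(-2 - 1*2)/4 = -(-2 - 2)/4 = -1/4*(-4) = 1)
X(J) = 49 (X(J) = (1 - 8)**2 = (-7)**2 = 49)
1/X(-236) = 1/49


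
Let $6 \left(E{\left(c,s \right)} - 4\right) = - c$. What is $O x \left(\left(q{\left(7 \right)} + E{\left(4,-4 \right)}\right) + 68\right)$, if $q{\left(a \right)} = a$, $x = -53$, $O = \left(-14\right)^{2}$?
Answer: $- \frac{2441180}{3} \approx -8.1373 \cdot 10^{5}$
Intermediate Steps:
$E{\left(c,s \right)} = 4 - \frac{c}{6}$ ($E{\left(c,s \right)} = 4 + \frac{\left(-1\right) c}{6} = 4 - \frac{c}{6}$)
$O = 196$
$O x \left(\left(q{\left(7 \right)} + E{\left(4,-4 \right)}\right) + 68\right) = 196 \left(-53\right) \left(\left(7 + \left(4 - \frac{2}{3}\right)\right) + 68\right) = - 10388 \left(\left(7 + \left(4 - \frac{2}{3}\right)\right) + 68\right) = - 10388 \left(\left(7 + \frac{10}{3}\right) + 68\right) = - 10388 \left(\frac{31}{3} + 68\right) = \left(-10388\right) \frac{235}{3} = - \frac{2441180}{3}$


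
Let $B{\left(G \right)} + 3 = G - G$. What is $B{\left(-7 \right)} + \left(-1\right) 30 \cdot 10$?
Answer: $-303$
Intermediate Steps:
$B{\left(G \right)} = -3$ ($B{\left(G \right)} = -3 + \left(G - G\right) = -3 + 0 = -3$)
$B{\left(-7 \right)} + \left(-1\right) 30 \cdot 10 = -3 + \left(-1\right) 30 \cdot 10 = -3 - 300 = -303$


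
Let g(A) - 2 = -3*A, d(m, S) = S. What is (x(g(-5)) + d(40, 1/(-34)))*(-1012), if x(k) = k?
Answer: -291962/17 ≈ -17174.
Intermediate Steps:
g(A) = 2 - 3*A
(x(g(-5)) + d(40, 1/(-34)))*(-1012) = ((2 - 3*(-5)) + 1/(-34))*(-1012) = ((2 + 15) - 1/34)*(-1012) = (17 - 1/34)*(-1012) = (577/34)*(-1012) = -291962/17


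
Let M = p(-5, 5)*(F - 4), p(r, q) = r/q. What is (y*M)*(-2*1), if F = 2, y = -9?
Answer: 36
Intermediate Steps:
M = 2 (M = (-5/5)*(2 - 4) = -5*1/5*(-2) = -1*(-2) = 2)
(y*M)*(-2*1) = (-9*2)*(-2*1) = -18*(-2) = 36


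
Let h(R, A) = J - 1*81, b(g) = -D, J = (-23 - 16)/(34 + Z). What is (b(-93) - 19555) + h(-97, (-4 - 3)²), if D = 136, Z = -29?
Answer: -98899/5 ≈ -19780.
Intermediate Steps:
J = -39/5 (J = (-23 - 16)/(34 - 29) = -39/5 ≈ -7.8000)
b(g) = -136 (b(g) = -1*136 = -136)
h(R, A) = -444/5 (h(R, A) = -39/5 - 1*81 = -39/5 - 81 = -444/5)
(b(-93) - 19555) + h(-97, (-4 - 3)²) = (-136 - 19555) - 444/5 = -19691 - 444/5 = -98899/5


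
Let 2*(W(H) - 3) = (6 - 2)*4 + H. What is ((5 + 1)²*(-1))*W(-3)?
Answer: -342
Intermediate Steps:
W(H) = 11 + H/2 (W(H) = 3 + ((6 - 2)*4 + H)/2 = 3 + (4*4 + H)/2 = 3 + (16 + H)/2 = 3 + (8 + H/2) = 11 + H/2)
((5 + 1)²*(-1))*W(-3) = ((5 + 1)²*(-1))*(11 + (½)*(-3)) = (6²*(-1))*(11 - 3/2) = (36*(-1))*(19/2) = -36*19/2 = -342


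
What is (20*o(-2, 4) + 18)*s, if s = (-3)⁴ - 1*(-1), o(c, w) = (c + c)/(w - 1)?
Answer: -2132/3 ≈ -710.67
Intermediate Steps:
o(c, w) = 2*c/(-1 + w) (o(c, w) = (2*c)/(-1 + w) = 2*c/(-1 + w))
s = 82 (s = 81 + 1 = 82)
(20*o(-2, 4) + 18)*s = (20*(2*(-2)/(-1 + 4)) + 18)*82 = (20*(2*(-2)/3) + 18)*82 = (20*(2*(-2)*(⅓)) + 18)*82 = (20*(-4/3) + 18)*82 = (-80/3 + 18)*82 = -26/3*82 = -2132/3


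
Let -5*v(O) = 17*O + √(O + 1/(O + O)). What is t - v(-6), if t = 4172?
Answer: 20758/5 + I*√219/30 ≈ 4151.6 + 0.49329*I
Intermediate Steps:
v(O) = -17*O/5 - √(O + 1/(2*O))/5 (v(O) = -(17*O + √(O + 1/(O + O)))/5 = -(17*O + √(O + 1/(2*O)))/5 = -(√(O + 1/(2*O)) + 17*O)/5 = -17*O/5 - √(O + 1/(2*O))/5)
t - v(-6) = 4172 - (-17/5*(-6) - √2*√((1 + 2*(-6)²)/(-6))/10) = 4172 - (102/5 - √2*√(-(1 + 2*36)/6)/10) = 4172 - (102/5 - √2*√(-(1 + 72)/6)/10) = 4172 - (102/5 - √2*√(-⅙*73)/10) = 4172 - (102/5 - √2*√(-73/6)/10) = 4172 - (102/5 - √2*I*√438/6/10) = 4172 - (102/5 - I*√219/30) = 4172 + (-102/5 + I*√219/30) = 20758/5 + I*√219/30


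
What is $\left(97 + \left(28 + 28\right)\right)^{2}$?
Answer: $23409$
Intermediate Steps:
$\left(97 + \left(28 + 28\right)\right)^{2} = \left(97 + 56\right)^{2} = 153^{2} = 23409$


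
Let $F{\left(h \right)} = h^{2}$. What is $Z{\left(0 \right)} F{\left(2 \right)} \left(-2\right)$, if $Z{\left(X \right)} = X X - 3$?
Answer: $24$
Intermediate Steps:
$Z{\left(X \right)} = -3 + X^{2}$ ($Z{\left(X \right)} = X^{2} - 3 = -3 + X^{2}$)
$Z{\left(0 \right)} F{\left(2 \right)} \left(-2\right) = \left(-3 + 0^{2}\right) 2^{2} \left(-2\right) = \left(-3 + 0\right) 4 \left(-2\right) = \left(-3\right) 4 \left(-2\right) = \left(-12\right) \left(-2\right) = 24$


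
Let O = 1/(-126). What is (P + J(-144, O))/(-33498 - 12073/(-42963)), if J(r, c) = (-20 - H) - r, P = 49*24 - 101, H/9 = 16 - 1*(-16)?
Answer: -39139293/1439162501 ≈ -0.027196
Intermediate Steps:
H = 288 (H = 9*(16 - 1*(-16)) = 9*(16 + 16) = 9*32 = 288)
O = -1/126 ≈ -0.0079365
P = 1075 (P = 1176 - 101 = 1075)
J(r, c) = -308 - r (J(r, c) = (-20 - 1*288) - r = (-20 - 288) - r = -308 - r)
(P + J(-144, O))/(-33498 - 12073/(-42963)) = (1075 + (-308 - 1*(-144)))/(-33498 - 12073/(-42963)) = (1075 + (-308 + 144))/(-33498 - 12073*(-1/42963)) = (1075 - 164)/(-33498 + 12073/42963) = 911/(-1439162501/42963) = 911*(-42963/1439162501) = -39139293/1439162501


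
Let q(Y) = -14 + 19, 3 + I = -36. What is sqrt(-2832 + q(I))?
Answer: I*sqrt(2827) ≈ 53.17*I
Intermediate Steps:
I = -39 (I = -3 - 36 = -39)
q(Y) = 5
sqrt(-2832 + q(I)) = sqrt(-2832 + 5) = sqrt(-2827) = I*sqrt(2827)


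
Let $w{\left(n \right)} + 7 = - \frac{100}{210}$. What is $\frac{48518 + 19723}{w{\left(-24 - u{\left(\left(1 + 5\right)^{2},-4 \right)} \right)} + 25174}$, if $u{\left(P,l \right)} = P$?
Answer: $\frac{1433061}{528497} \approx 2.7116$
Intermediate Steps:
$w{\left(n \right)} = - \frac{157}{21}$ ($w{\left(n \right)} = -7 - \frac{100}{210} = -7 - \frac{10}{21} = - \frac{157}{21}$)
$\frac{48518 + 19723}{w{\left(-24 - u{\left(\left(1 + 5\right)^{2},-4 \right)} \right)} + 25174} = \frac{48518 + 19723}{- \frac{157}{21} + 25174} = \frac{68241}{\frac{528497}{21}} = 68241 \cdot \frac{21}{528497} = \frac{1433061}{528497}$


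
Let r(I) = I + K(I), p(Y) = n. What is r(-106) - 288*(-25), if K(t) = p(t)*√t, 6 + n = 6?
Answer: 7094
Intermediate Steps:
n = 0 (n = -6 + 6 = 0)
p(Y) = 0
K(t) = 0 (K(t) = 0*√t = 0)
r(I) = I (r(I) = I + 0 = I)
r(-106) - 288*(-25) = -106 - 288*(-25) = -106 - 1*(-7200) = -106 + 7200 = 7094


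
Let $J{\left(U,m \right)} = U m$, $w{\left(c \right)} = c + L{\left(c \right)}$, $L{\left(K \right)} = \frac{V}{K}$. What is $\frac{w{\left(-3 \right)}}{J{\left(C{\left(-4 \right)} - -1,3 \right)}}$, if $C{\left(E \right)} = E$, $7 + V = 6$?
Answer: $\frac{8}{27} \approx 0.2963$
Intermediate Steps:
$V = -1$ ($V = -7 + 6 = -1$)
$L{\left(K \right)} = - \frac{1}{K}$
$w{\left(c \right)} = c - \frac{1}{c}$
$\frac{w{\left(-3 \right)}}{J{\left(C{\left(-4 \right)} - -1,3 \right)}} = \frac{-3 - \frac{1}{-3}}{\left(-4 - -1\right) 3} = \frac{-3 - - \frac{1}{3}}{\left(-4 + 1\right) 3} = \frac{-3 + \frac{1}{3}}{\left(-3\right) 3} = - \frac{8}{3 \left(-9\right)} = \left(- \frac{8}{3}\right) \left(- \frac{1}{9}\right) = \frac{8}{27}$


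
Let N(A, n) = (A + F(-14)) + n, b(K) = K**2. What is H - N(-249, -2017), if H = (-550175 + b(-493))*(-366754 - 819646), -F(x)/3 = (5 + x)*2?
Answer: 364374288612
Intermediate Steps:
F(x) = -30 - 6*x (F(x) = -3*(5 + x)*2 = -3*(10 + 2*x) = -30 - 6*x)
N(A, n) = 54 + A + n (N(A, n) = (A + (-30 - 6*(-14))) + n = (A + (-30 + 84)) + n = (A + 54) + n = (54 + A) + n = 54 + A + n)
H = 364374286400 (H = (-550175 + (-493)**2)*(-366754 - 819646) = (-550175 + 243049)*(-1186400) = -307126*(-1186400) = 364374286400)
H - N(-249, -2017) = 364374286400 - (54 - 249 - 2017) = 364374286400 - 1*(-2212) = 364374286400 + 2212 = 364374288612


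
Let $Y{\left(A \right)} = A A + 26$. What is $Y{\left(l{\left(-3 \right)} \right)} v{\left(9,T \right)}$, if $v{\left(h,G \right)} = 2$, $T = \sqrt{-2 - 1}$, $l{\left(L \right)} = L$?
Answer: $70$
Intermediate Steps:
$T = i \sqrt{3}$ ($T = \sqrt{-3} = i \sqrt{3} \approx 1.732 i$)
$Y{\left(A \right)} = 26 + A^{2}$ ($Y{\left(A \right)} = A^{2} + 26 = 26 + A^{2}$)
$Y{\left(l{\left(-3 \right)} \right)} v{\left(9,T \right)} = \left(26 + \left(-3\right)^{2}\right) 2 = \left(26 + 9\right) 2 = 35 \cdot 2 = 70$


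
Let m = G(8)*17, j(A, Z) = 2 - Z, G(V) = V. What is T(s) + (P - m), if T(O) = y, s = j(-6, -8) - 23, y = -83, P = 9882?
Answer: 9663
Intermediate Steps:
s = -13 (s = (2 - 1*(-8)) - 23 = (2 + 8) - 23 = 10 - 23 = -13)
m = 136 (m = 8*17 = 136)
T(O) = -83
T(s) + (P - m) = -83 + (9882 - 1*136) = -83 + (9882 - 136) = -83 + 9746 = 9663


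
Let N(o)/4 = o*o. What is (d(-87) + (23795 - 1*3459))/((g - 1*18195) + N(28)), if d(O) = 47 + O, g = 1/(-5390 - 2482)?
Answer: -159770112/118544449 ≈ -1.3478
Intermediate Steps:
g = -1/7872 (g = 1/(-7872) = -1/7872 ≈ -0.00012703)
N(o) = 4*o² (N(o) = 4*(o*o) = 4*o²)
(d(-87) + (23795 - 1*3459))/((g - 1*18195) + N(28)) = ((47 - 87) + (23795 - 1*3459))/((-1/7872 - 1*18195) + 4*28²) = (-40 + (23795 - 3459))/((-1/7872 - 18195) + 4*784) = (-40 + 20336)/(-143231041/7872 + 3136) = 20296/(-118544449/7872) = 20296*(-7872/118544449) = -159770112/118544449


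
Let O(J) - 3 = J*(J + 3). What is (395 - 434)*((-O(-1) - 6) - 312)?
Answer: 12441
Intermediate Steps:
O(J) = 3 + J*(3 + J) (O(J) = 3 + J*(J + 3) = 3 + J*(3 + J))
(395 - 434)*((-O(-1) - 6) - 312) = (395 - 434)*((-(3 + (-1)**2 + 3*(-1)) - 6) - 312) = -39*((-(3 + 1 - 3) - 6) - 312) = -39*((-1*1 - 6) - 312) = -39*((-1 - 6) - 312) = -39*(-7 - 312) = -39*(-319) = 12441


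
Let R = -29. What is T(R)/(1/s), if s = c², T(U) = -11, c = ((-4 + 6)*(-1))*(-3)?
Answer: -396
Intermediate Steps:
c = 6 (c = (2*(-1))*(-3) = -2*(-3) = 6)
s = 36 (s = 6² = 36)
T(R)/(1/s) = -11/(1/36) = -11/1/36 = -11*36 = -396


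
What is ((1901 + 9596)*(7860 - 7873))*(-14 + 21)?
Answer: -1046227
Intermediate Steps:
((1901 + 9596)*(7860 - 7873))*(-14 + 21) = (11497*(-13))*7 = -149461*7 = -1046227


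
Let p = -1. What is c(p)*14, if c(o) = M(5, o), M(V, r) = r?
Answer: -14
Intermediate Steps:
c(o) = o
c(p)*14 = -1*14 = -14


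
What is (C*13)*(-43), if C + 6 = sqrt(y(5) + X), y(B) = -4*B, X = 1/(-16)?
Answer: 3354 - 559*I*sqrt(321)/4 ≈ 3354.0 - 2503.8*I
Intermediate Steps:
X = -1/16 ≈ -0.062500
C = -6 + I*sqrt(321)/4 (C = -6 + sqrt(-4*5 - 1/16) = -6 + sqrt(-20 - 1/16) = -6 + sqrt(-321/16) = -6 + I*sqrt(321)/4 ≈ -6.0 + 4.4791*I)
(C*13)*(-43) = ((-6 + I*sqrt(321)/4)*13)*(-43) = (-78 + 13*I*sqrt(321)/4)*(-43) = 3354 - 559*I*sqrt(321)/4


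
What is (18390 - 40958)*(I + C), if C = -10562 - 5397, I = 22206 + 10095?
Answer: -368806256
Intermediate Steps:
I = 32301
C = -15959
(18390 - 40958)*(I + C) = (18390 - 40958)*(32301 - 15959) = -22568*16342 = -368806256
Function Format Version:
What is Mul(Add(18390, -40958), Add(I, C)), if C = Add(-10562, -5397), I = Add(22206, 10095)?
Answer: -368806256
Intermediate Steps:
I = 32301
C = -15959
Mul(Add(18390, -40958), Add(I, C)) = Mul(Add(18390, -40958), Add(32301, -15959)) = Mul(-22568, 16342) = -368806256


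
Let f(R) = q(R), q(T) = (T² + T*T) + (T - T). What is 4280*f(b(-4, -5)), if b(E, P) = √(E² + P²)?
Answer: 350960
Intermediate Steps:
q(T) = 2*T² (q(T) = (T² + T²) + 0 = 2*T² + 0 = 2*T²)
f(R) = 2*R²
4280*f(b(-4, -5)) = 4280*(2*(√((-4)² + (-5)²))²) = 4280*(2*(√(16 + 25))²) = 4280*(2*(√41)²) = 4280*(2*41) = 4280*82 = 350960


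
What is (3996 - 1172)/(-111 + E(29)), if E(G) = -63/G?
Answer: -40948/1641 ≈ -24.953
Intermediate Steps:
(3996 - 1172)/(-111 + E(29)) = (3996 - 1172)/(-111 - 63/29) = 2824/(-111 - 63*1/29) = 2824/(-111 - 63/29) = 2824/(-3282/29) = 2824*(-29/3282) = -40948/1641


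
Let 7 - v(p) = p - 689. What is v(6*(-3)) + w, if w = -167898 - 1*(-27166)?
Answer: -140018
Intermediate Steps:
v(p) = 696 - p (v(p) = 7 - (p - 689) = 7 - (-689 + p) = 7 + (689 - p) = 696 - p)
w = -140732 (w = -167898 + 27166 = -140732)
v(6*(-3)) + w = (696 - 6*(-3)) - 140732 = (696 - 1*(-18)) - 140732 = (696 + 18) - 140732 = 714 - 140732 = -140018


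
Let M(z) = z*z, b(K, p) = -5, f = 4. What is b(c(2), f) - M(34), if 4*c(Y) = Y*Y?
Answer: -1161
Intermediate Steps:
c(Y) = Y²/4 (c(Y) = (Y*Y)/4 = Y²/4)
M(z) = z²
b(c(2), f) - M(34) = -5 - 1*34² = -5 - 1*1156 = -5 - 1156 = -1161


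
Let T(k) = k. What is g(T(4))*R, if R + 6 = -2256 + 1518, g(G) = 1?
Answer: -744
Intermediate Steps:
R = -744 (R = -6 + (-2256 + 1518) = -6 - 738 = -744)
g(T(4))*R = 1*(-744) = -744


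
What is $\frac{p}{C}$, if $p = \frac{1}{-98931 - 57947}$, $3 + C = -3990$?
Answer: $\frac{1}{626413854} \approx 1.5964 \cdot 10^{-9}$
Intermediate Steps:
$C = -3993$ ($C = -3 - 3990 = -3993$)
$p = - \frac{1}{156878}$ ($p = \frac{1}{-156878} = - \frac{1}{156878} \approx -6.3744 \cdot 10^{-6}$)
$\frac{p}{C} = - \frac{1}{156878 \left(-3993\right)} = \left(- \frac{1}{156878}\right) \left(- \frac{1}{3993}\right) = \frac{1}{626413854}$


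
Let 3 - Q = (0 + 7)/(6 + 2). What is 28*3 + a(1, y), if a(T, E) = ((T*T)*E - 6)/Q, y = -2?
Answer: 1364/17 ≈ 80.235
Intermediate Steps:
Q = 17/8 (Q = 3 - (0 + 7)/(6 + 2) = 3 - 7/8 = 17/8 ≈ 2.1250)
a(T, E) = -48/17 + 8*E*T²/17 (a(T, E) = ((T*T)*E - 6)/(17/8) = (T²*E - 6)*(8/17) = (E*T² - 6)*(8/17) = (-6 + E*T²)*(8/17) = -48/17 + 8*E*T²/17)
28*3 + a(1, y) = 28*3 + (-48/17 + (8/17)*(-2)*1²) = 84 + (-48/17 + (8/17)*(-2)*1) = 84 + (-48/17 - 16/17) = 84 - 64/17 = 1364/17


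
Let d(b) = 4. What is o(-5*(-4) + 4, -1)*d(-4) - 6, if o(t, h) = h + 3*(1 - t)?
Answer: -286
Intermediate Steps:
o(t, h) = 3 + h - 3*t (o(t, h) = h + (3 - 3*t) = 3 + h - 3*t)
o(-5*(-4) + 4, -1)*d(-4) - 6 = (3 - 1 - 3*(-5*(-4) + 4))*4 - 6 = (3 - 1 - 3*(20 + 4))*4 - 6 = (3 - 1 - 3*24)*4 - 6 = (3 - 1 - 72)*4 - 6 = -70*4 - 6 = -280 - 6 = -286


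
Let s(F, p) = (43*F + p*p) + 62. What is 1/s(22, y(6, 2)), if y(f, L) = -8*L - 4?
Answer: 1/1408 ≈ 0.00071023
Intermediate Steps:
y(f, L) = -4 - 8*L
s(F, p) = 62 + p² + 43*F (s(F, p) = (43*F + p²) + 62 = (p² + 43*F) + 62 = 62 + p² + 43*F)
1/s(22, y(6, 2)) = 1/(62 + (-4 - 8*2)² + 43*22) = 1/(62 + (-4 - 16)² + 946) = 1/(62 + (-20)² + 946) = 1/(62 + 400 + 946) = 1/1408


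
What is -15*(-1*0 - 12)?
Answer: 180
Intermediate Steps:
-15*(-1*0 - 12) = -15*(0 - 12) = -15*(-12) = 180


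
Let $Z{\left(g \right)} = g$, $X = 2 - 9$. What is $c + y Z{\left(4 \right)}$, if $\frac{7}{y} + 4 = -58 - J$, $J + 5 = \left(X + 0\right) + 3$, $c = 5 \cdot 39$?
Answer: $\frac{10307}{53} \approx 194.47$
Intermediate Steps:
$X = -7$ ($X = 2 - 9 = -7$)
$c = 195$
$J = -9$ ($J = -5 + \left(\left(-7 + 0\right) + 3\right) = -5 + \left(-7 + 3\right) = -5 - 4 = -9$)
$y = - \frac{7}{53}$ ($y = \frac{7}{-4 - 49} = \frac{7}{-53} = 7 \left(- \frac{1}{53}\right) = - \frac{7}{53} \approx -0.13208$)
$c + y Z{\left(4 \right)} = 195 - \frac{28}{53} = \frac{10307}{53}$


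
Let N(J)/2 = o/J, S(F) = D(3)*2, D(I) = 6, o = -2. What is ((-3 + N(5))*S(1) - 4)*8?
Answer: -1984/5 ≈ -396.80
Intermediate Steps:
S(F) = 12 (S(F) = 6*2 = 12)
N(J) = -4/J (N(J) = 2*(-2/J) = -4/J)
((-3 + N(5))*S(1) - 4)*8 = ((-3 - 4/5)*12 - 4)*8 = (-19/5*12 - 4)*8 = (-228/5 - 4)*8 = -248/5*8 = -1984/5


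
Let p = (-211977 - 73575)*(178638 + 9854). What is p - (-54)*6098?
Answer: -53823938292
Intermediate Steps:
p = -53824267584 (p = -285552*188492 = -53824267584)
p - (-54)*6098 = -53824267584 - (-54)*6098 = -53824267584 - 1*(-329292) = -53824267584 + 329292 = -53823938292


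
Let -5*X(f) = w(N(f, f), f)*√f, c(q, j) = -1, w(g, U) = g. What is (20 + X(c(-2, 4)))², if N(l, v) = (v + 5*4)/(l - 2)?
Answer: 89639/225 + 152*I/3 ≈ 398.4 + 50.667*I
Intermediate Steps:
N(l, v) = (20 + v)/(-2 + l) (N(l, v) = (v + 20)/(-2 + l) = (20 + v)/(-2 + l))
X(f) = -√f*(20 + f)/(5*(-2 + f)) (X(f) = -(20 + f)/(-2 + f)*√f/5 = -√f*(20 + f)/(5*(-2 + f)))
(20 + X(c(-2, 4)))² = (20 + √(-1)*(-20 - 1*(-1))/(5*(-2 - 1)))² = (20 + (⅕)*I*(-20 + 1)/(-3))² = (20 + (⅕)*I*(-⅓)*(-19))² = (20 + 19*I/15)²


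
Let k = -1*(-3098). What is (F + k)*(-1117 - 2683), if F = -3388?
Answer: 1102000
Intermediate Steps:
k = 3098
(F + k)*(-1117 - 2683) = (-3388 + 3098)*(-1117 - 2683) = -290*(-3800) = 1102000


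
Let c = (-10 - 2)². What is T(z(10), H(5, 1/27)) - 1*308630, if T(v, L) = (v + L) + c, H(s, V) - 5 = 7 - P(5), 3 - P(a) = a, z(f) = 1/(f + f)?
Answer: -6169439/20 ≈ -3.0847e+5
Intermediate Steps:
z(f) = 1/(2*f)
c = 144 (c = (-12)² = 144)
P(a) = 3 - a
H(s, V) = 14 (H(s, V) = 5 + (7 - (3 - 1*5)) = 5 + (7 - (3 - 5)) = 5 + (7 - 1*(-2)) = 5 + (7 + 2) = 5 + 9 = 14)
T(v, L) = 144 + L + v (T(v, L) = (v + L) + 144 = (L + v) + 144 = 144 + L + v)
T(z(10), H(5, 1/27)) - 1*308630 = (144 + 14 + (½)/10) - 1*308630 = (144 + 14 + (½)*(⅒)) - 308630 = (144 + 14 + 1/20) - 308630 = 3161/20 - 308630 = -6169439/20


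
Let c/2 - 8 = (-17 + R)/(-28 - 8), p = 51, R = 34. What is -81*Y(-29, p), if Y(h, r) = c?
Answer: -2439/2 ≈ -1219.5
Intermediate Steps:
c = 271/18 (c = 16 + 2*((-17 + 34)/(-28 - 8)) = 16 + 2*(17/(-36)) = 16 + 2*(17*(-1/36)) = 16 + 2*(-17/36) = 16 - 17/18 = 271/18 ≈ 15.056)
Y(h, r) = 271/18
-81*Y(-29, p) = -81*271/18 = -2439/2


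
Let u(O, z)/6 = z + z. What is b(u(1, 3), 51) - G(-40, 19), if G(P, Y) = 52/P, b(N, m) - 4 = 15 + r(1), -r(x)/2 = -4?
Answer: 283/10 ≈ 28.300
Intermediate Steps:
r(x) = 8 (r(x) = -2*(-4) = 8)
u(O, z) = 12*z (u(O, z) = 6*(z + z) = 6*(2*z) = 12*z)
b(N, m) = 27 (b(N, m) = 4 + (15 + 8) = 4 + 23 = 27)
b(u(1, 3), 51) - G(-40, 19) = 27 - 52/(-40) = 27 - 52*(-1)/40 = 27 - 1*(-13/10) = 27 + 13/10 = 283/10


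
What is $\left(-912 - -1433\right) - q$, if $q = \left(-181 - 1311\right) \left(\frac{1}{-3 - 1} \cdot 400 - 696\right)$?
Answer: $-1187111$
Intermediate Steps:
$q = 1187632$ ($q = - 1492 \left(\frac{1}{-4} \cdot 400 - 696\right) = - 1492 \left(\left(- \frac{1}{4}\right) 400 - 696\right) = - 1492 \left(-100 - 696\right) = \left(-1492\right) \left(-796\right) = 1187632$)
$\left(-912 - -1433\right) - q = \left(-912 - -1433\right) - 1187632 = \left(-912 + 1433\right) - 1187632 = 521 - 1187632 = -1187111$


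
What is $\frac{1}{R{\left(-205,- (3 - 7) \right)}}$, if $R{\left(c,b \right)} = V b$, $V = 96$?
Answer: $\frac{1}{384} \approx 0.0026042$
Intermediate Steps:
$R{\left(c,b \right)} = 96 b$
$\frac{1}{R{\left(-205,- (3 - 7) \right)}} = \frac{1}{96 \left(- (3 - 7)\right)} = \frac{1}{96 \left(\left(-1\right) \left(-4\right)\right)} = \frac{1}{96 \cdot 4} = \frac{1}{384}$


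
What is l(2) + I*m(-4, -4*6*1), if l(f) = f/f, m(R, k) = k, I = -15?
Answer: 361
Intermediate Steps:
l(f) = 1
l(2) + I*m(-4, -4*6*1) = 1 - 15*(-4*6) = 1 - (-360) = 1 - 15*(-24) = 1 + 360 = 361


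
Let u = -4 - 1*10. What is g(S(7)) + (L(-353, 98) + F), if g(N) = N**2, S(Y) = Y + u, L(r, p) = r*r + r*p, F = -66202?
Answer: 23862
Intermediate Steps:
L(r, p) = r**2 + p*r
u = -14 (u = -4 - 10 = -14)
S(Y) = -14 + Y (S(Y) = Y - 14 = -14 + Y)
g(S(7)) + (L(-353, 98) + F) = (-14 + 7)**2 + (-353*(98 - 353) - 66202) = (-7)**2 + (-353*(-255) - 66202) = 49 + (90015 - 66202) = 49 + 23813 = 23862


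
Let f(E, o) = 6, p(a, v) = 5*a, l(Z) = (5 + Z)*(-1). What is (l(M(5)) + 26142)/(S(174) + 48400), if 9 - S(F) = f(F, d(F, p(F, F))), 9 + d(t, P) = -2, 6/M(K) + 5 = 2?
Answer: 26139/48403 ≈ 0.54003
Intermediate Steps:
M(K) = -2 (M(K) = 6/(-5 + 2) = 6/(-3) = 6*(-⅓) = -2)
l(Z) = -5 - Z
d(t, P) = -11 (d(t, P) = -9 - 2 = -11)
S(F) = 3 (S(F) = 9 - 1*6 = 9 - 6 = 3)
(l(M(5)) + 26142)/(S(174) + 48400) = ((-5 - 1*(-2)) + 26142)/(3 + 48400) = ((-5 + 2) + 26142)/48403 = (-3 + 26142)*(1/48403) = 26139*(1/48403) = 26139/48403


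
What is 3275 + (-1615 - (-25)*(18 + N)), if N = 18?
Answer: 2560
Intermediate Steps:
3275 + (-1615 - (-25)*(18 + N)) = 3275 + (-1615 - (-25)*(18 + 18)) = 3275 + (-1615 - (-25)*36) = 3275 + (-1615 - 1*(-900)) = 3275 + (-1615 + 900) = 3275 - 715 = 2560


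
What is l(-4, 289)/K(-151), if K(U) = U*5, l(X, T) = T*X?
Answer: 1156/755 ≈ 1.5311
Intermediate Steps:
K(U) = 5*U
l(-4, 289)/K(-151) = (289*(-4))/((5*(-151))) = -1156/(-755) = -1156*(-1/755) = 1156/755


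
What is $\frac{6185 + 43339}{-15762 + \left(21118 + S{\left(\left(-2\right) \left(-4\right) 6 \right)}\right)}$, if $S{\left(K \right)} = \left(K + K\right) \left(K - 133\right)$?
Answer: $- \frac{12381}{701} \approx -17.662$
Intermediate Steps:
$S{\left(K \right)} = 2 K \left(-133 + K\right)$
$\frac{6185 + 43339}{-15762 + \left(21118 + S{\left(\left(-2\right) \left(-4\right) 6 \right)}\right)} = \frac{6185 + 43339}{-15762 + \left(21118 + 2 \left(-2\right) \left(-4\right) 6 \left(-133 + \left(-2\right) \left(-4\right) 6\right)\right)} = \frac{49524}{-15762 + \left(21118 + 2 \cdot 8 \cdot 6 \left(-133 + 8 \cdot 6\right)\right)} = \frac{49524}{-15762 + \left(21118 + 2 \cdot 48 \left(-133 + 48\right)\right)} = \frac{49524}{-15762 + \left(21118 + 2 \cdot 48 \left(-85\right)\right)} = \frac{49524}{-15762 + \left(21118 - 8160\right)} = \frac{49524}{-15762 + 12958} = \frac{49524}{-2804} = 49524 \left(- \frac{1}{2804}\right) = - \frac{12381}{701}$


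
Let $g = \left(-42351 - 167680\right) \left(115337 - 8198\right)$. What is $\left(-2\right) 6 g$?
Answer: $270030135708$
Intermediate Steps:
$g = -22502511309$ ($g = \left(-210031\right) 107139 = -22502511309$)
$\left(-2\right) 6 g = \left(-2\right) 6 \left(-22502511309\right) = \left(-12\right) \left(-22502511309\right) = 270030135708$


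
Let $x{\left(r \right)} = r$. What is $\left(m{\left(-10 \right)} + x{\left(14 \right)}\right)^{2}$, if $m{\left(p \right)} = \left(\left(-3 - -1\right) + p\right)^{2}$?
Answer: $24964$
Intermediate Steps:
$m{\left(p \right)} = \left(-2 + p\right)^{2}$ ($m{\left(p \right)} = \left(\left(-3 + 1\right) + p\right)^{2} = \left(-2 + p\right)^{2}$)
$\left(m{\left(-10 \right)} + x{\left(14 \right)}\right)^{2} = \left(\left(-2 - 10\right)^{2} + 14\right)^{2} = \left(\left(-12\right)^{2} + 14\right)^{2} = \left(144 + 14\right)^{2} = 158^{2} = 24964$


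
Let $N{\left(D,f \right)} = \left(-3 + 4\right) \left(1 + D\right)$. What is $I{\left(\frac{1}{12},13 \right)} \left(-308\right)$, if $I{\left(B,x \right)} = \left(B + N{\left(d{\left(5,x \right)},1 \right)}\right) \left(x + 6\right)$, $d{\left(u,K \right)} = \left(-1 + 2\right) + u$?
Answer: $- \frac{124355}{3} \approx -41452.0$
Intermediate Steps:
$d{\left(u,K \right)} = 1 + u$
$N{\left(D,f \right)} = 1 + D$ ($N{\left(D,f \right)} = 1 \left(1 + D\right) = 1 + D$)
$I{\left(B,x \right)} = \left(6 + x\right) \left(7 + B\right)$ ($I{\left(B,x \right)} = \left(B + \left(1 + \left(1 + 5\right)\right)\right) \left(x + 6\right) = \left(B + \left(1 + 6\right)\right) \left(6 + x\right) = \left(B + 7\right) \left(6 + x\right) = \left(7 + B\right) \left(6 + x\right) = \left(6 + x\right) \left(7 + B\right)$)
$I{\left(\frac{1}{12},13 \right)} \left(-308\right) = \left(42 + \frac{6}{12} + 7 \cdot 13 + \frac{1}{12} \cdot 13\right) \left(-308\right) = \left(42 + 6 \cdot \frac{1}{12} + 91 + \frac{1}{12} \cdot 13\right) \left(-308\right) = \left(42 + \frac{1}{2} + 91 + \frac{13}{12}\right) \left(-308\right) = \frac{1615}{12} \left(-308\right) = - \frac{124355}{3}$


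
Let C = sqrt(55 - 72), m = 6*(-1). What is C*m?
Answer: -6*I*sqrt(17) ≈ -24.739*I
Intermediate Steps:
m = -6
C = I*sqrt(17) (C = sqrt(-17) = I*sqrt(17) ≈ 4.1231*I)
C*m = (I*sqrt(17))*(-6) = -6*I*sqrt(17)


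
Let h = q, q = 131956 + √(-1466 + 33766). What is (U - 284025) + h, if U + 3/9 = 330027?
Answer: 533873/3 + 10*√323 ≈ 1.7814e+5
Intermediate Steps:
q = 131956 + 10*√323 (q = 131956 + √32300 = 131956 + 10*√323 ≈ 1.3214e+5)
U = 990080/3 (U = -⅓ + 330027 = 990080/3 ≈ 3.3003e+5)
h = 131956 + 10*√323 ≈ 1.3214e+5
(U - 284025) + h = (990080/3 - 284025) + (131956 + 10*√323) = 138005/3 + (131956 + 10*√323) = 533873/3 + 10*√323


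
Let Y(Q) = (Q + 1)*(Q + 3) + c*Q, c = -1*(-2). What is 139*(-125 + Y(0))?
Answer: -16958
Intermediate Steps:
c = 2
Y(Q) = 2*Q + (1 + Q)*(3 + Q) (Y(Q) = (Q + 1)*(Q + 3) + 2*Q = (1 + Q)*(3 + Q) + 2*Q = 2*Q + (1 + Q)*(3 + Q))
139*(-125 + Y(0)) = 139*(-125 + (3 + 0**2 + 6*0)) = 139*(-125 + (3 + 0 + 0)) = 139*(-125 + 3) = 139*(-122) = -16958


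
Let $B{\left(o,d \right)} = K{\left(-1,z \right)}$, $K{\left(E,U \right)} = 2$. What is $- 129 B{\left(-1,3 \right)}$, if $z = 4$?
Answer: $-258$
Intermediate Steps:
$B{\left(o,d \right)} = 2$
$- 129 B{\left(-1,3 \right)} = \left(-129\right) 2 = -258$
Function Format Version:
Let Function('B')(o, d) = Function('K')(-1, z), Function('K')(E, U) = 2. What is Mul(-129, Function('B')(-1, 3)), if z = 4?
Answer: -258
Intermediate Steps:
Function('B')(o, d) = 2
Mul(-129, Function('B')(-1, 3)) = Mul(-129, 2) = -258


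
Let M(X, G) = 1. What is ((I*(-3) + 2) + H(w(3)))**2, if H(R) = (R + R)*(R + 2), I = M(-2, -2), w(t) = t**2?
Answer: 38809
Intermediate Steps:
I = 1
H(R) = 2*R*(2 + R) (H(R) = (2*R)*(2 + R) = 2*R*(2 + R))
((I*(-3) + 2) + H(w(3)))**2 = ((1*(-3) + 2) + 2*3**2*(2 + 3**2))**2 = ((-3 + 2) + 2*9*(2 + 9))**2 = (-1 + 2*9*11)**2 = (-1 + 198)**2 = 197**2 = 38809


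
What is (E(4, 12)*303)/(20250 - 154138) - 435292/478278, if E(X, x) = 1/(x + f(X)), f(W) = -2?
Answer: -291474335597/320178424320 ≈ -0.91035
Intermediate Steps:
E(X, x) = 1/(-2 + x) (E(X, x) = 1/(x - 2) = 1/(-2 + x))
(E(4, 12)*303)/(20250 - 154138) - 435292/478278 = (303/(-2 + 12))/(20250 - 154138) - 435292/478278 = (303/10)/(-133888) - 435292*1/478278 = ((1/10)*303)*(-1/133888) - 217646/239139 = (303/10)*(-1/133888) - 217646/239139 = -303/1338880 - 217646/239139 = -291474335597/320178424320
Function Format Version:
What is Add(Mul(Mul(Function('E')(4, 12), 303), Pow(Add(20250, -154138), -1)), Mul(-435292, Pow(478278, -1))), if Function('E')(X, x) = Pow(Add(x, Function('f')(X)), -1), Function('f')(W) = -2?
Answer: Rational(-291474335597, 320178424320) ≈ -0.91035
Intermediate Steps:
Function('E')(X, x) = Pow(Add(-2, x), -1) (Function('E')(X, x) = Pow(Add(x, -2), -1) = Pow(Add(-2, x), -1))
Add(Mul(Mul(Function('E')(4, 12), 303), Pow(Add(20250, -154138), -1)), Mul(-435292, Pow(478278, -1))) = Add(Mul(Mul(Pow(Add(-2, 12), -1), 303), Pow(Add(20250, -154138), -1)), Mul(-435292, Pow(478278, -1))) = Add(Mul(Mul(Pow(10, -1), 303), Pow(-133888, -1)), Mul(-435292, Rational(1, 478278))) = Add(Mul(Mul(Rational(1, 10), 303), Rational(-1, 133888)), Rational(-217646, 239139)) = Add(Mul(Rational(303, 10), Rational(-1, 133888)), Rational(-217646, 239139)) = Add(Rational(-303, 1338880), Rational(-217646, 239139)) = Rational(-291474335597, 320178424320)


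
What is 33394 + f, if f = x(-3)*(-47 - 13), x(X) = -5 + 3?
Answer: 33514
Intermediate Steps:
x(X) = -2
f = 120 (f = -2*(-47 - 13) = -2*(-60) = 120)
33394 + f = 33394 + 120 = 33514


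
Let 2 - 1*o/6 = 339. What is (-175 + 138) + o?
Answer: -2059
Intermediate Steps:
o = -2022 (o = 12 - 6*339 = 12 - 2034 = -2022)
(-175 + 138) + o = (-175 + 138) - 2022 = -37 - 2022 = -2059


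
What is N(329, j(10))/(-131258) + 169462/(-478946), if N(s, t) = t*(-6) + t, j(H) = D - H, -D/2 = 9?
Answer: -5577573909/15716373517 ≈ -0.35489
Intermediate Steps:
D = -18 (D = -2*9 = -18)
j(H) = -18 - H
N(s, t) = -5*t (N(s, t) = -6*t + t = -5*t)
N(329, j(10))/(-131258) + 169462/(-478946) = -5*(-18 - 1*10)/(-131258) + 169462/(-478946) = -5*(-18 - 10)*(-1/131258) + 169462*(-1/478946) = -5*(-28)*(-1/131258) - 84731/239473 = 140*(-1/131258) - 84731/239473 = -70/65629 - 84731/239473 = -5577573909/15716373517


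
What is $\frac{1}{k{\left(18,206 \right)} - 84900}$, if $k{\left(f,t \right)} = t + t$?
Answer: $- \frac{1}{84488} \approx -1.1836 \cdot 10^{-5}$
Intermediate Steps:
$k{\left(f,t \right)} = 2 t$
$\frac{1}{k{\left(18,206 \right)} - 84900} = \frac{1}{2 \cdot 206 - 84900} = \frac{1}{412 - 84900} = \frac{1}{-84488} = - \frac{1}{84488}$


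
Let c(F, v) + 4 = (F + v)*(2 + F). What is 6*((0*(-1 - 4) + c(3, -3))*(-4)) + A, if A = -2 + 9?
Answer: 103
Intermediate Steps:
c(F, v) = -4 + (2 + F)*(F + v) (c(F, v) = -4 + (F + v)*(2 + F) = -4 + (2 + F)*(F + v))
A = 7
6*((0*(-1 - 4) + c(3, -3))*(-4)) + A = 6*((0*(-1 - 4) + (-4 + 3² + 2*3 + 2*(-3) + 3*(-3)))*(-4)) + 7 = 6*((0*(-5) + (-4 + 9 + 6 - 6 - 9))*(-4)) + 7 = 6*((0 - 4)*(-4)) + 7 = 6*(-4*(-4)) + 7 = 6*16 + 7 = 96 + 7 = 103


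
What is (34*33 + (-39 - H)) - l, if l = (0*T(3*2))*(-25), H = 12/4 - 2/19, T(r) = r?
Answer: 20522/19 ≈ 1080.1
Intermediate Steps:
H = 55/19 (H = 12*(¼) - 2*1/19 = 3 - 2/19 = 55/19 ≈ 2.8947)
l = 0 (l = (0*(3*2))*(-25) = (0*6)*(-25) = 0*(-25) = 0)
(34*33 + (-39 - H)) - l = (34*33 + (-39 - 1*55/19)) - 1*0 = (1122 + (-39 - 55/19)) + 0 = (1122 - 796/19) + 0 = 20522/19 + 0 = 20522/19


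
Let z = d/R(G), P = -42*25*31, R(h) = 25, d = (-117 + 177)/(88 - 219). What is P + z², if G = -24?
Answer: -13964763606/429025 ≈ -32550.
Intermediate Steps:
d = -60/131 (d = 60/(-131) = 60*(-1/131) = -60/131 ≈ -0.45802)
P = -32550 (P = -1050*31 = -32550)
z = -12/655 (z = -60/131/25 = -60/131*1/25 = -12/655 ≈ -0.018321)
P + z² = -32550 + (-12/655)² = -32550 + 144/429025 = -13964763606/429025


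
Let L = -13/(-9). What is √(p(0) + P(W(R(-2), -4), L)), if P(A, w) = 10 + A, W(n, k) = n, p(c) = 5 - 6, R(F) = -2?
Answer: √7 ≈ 2.6458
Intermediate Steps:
p(c) = -1
L = 13/9 (L = -13*(-⅑) = 13/9 ≈ 1.4444)
√(p(0) + P(W(R(-2), -4), L)) = √(-1 + (10 - 2)) = √(-1 + 8) = √7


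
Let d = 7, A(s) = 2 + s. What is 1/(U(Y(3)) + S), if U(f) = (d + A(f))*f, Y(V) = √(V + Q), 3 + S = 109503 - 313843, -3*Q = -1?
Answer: -1839057/375792291931 - 27*√30/375792291931 ≈ -4.8942e-6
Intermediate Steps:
Q = ⅓ (Q = -⅓*(-1) = ⅓ ≈ 0.33333)
S = -204343 (S = -3 + (109503 - 313843) = -3 - 204340 = -204343)
Y(V) = √(⅓ + V) (Y(V) = √(V + ⅓) = √(⅓ + V))
U(f) = f*(9 + f) (U(f) = (7 + (2 + f))*f = (9 + f)*f = f*(9 + f))
1/(U(Y(3)) + S) = 1/((√(3 + 9*3)/3)*(9 + √(3 + 9*3)/3) - 204343) = 1/((√(3 + 27)/3)*(9 + √(3 + 27)/3) - 204343) = 1/((√30/3)*(9 + √30/3) - 204343) = 1/(√30*(9 + √30/3)/3 - 204343) = 1/(-204343 + √30*(9 + √30/3)/3)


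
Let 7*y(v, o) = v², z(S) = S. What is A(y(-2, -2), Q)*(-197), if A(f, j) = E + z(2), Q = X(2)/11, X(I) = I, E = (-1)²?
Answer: -591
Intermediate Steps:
E = 1
y(v, o) = v²/7
Q = 2/11 ≈ 0.18182
A(f, j) = 3 (A(f, j) = 1 + 2 = 3)
A(y(-2, -2), Q)*(-197) = 3*(-197) = -591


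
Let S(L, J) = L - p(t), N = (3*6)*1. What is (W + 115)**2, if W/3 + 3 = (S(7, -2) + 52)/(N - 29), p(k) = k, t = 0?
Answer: 978121/121 ≈ 8083.6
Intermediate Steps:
N = 18 (N = 18*1 = 18)
S(L, J) = L (S(L, J) = L - 1*0 = L + 0 = L)
W = -276/11 (W = -9 + 3*((7 + 52)/(18 - 29)) = -9 + 3*(59/(-11)) = -9 + 3*(59*(-1/11)) = -9 + 3*(-59/11) = -9 - 177/11 = -276/11 ≈ -25.091)
(W + 115)**2 = (-276/11 + 115)**2 = (989/11)**2 = 978121/121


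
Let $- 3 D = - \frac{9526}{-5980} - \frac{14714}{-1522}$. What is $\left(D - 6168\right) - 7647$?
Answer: $- \frac{31443053541}{2275390} \approx -13819.0$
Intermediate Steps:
$D = - \frac{8540691}{2275390}$ ($D = - \frac{- \frac{9526}{-5980} - \frac{14714}{-1522}}{3} = - \frac{\left(-9526\right) \left(- \frac{1}{5980}\right) - - \frac{7357}{761}}{3} = - \frac{\frac{4763}{2990} + \frac{7357}{761}}{3} = \left(- \frac{1}{3}\right) \frac{25622073}{2275390} = - \frac{8540691}{2275390} \approx -3.7535$)
$\left(D - 6168\right) - 7647 = \left(- \frac{8540691}{2275390} - 6168\right) - 7647 = - \frac{14043146211}{2275390} - 7647 = - \frac{31443053541}{2275390}$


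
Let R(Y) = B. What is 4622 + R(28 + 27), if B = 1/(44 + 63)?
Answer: 494555/107 ≈ 4622.0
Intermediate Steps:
B = 1/107 ≈ 0.0093458
R(Y) = 1/107
4622 + R(28 + 27) = 4622 + 1/107 = 494555/107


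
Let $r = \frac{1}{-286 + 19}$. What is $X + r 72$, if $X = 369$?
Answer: $\frac{32817}{89} \approx 368.73$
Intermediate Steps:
$r = - \frac{1}{267}$ ($r = \frac{1}{-267} = - \frac{1}{267} \approx -0.0037453$)
$X + r 72 = 369 - \frac{24}{89} = \frac{32817}{89}$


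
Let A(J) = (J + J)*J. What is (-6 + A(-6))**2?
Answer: 4356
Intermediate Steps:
A(J) = 2*J**2 (A(J) = (2*J)*J = 2*J**2)
(-6 + A(-6))**2 = (-6 + 2*(-6)**2)**2 = (-6 + 2*36)**2 = (-6 + 72)**2 = 66**2 = 4356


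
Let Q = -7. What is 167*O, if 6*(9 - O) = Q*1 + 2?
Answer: 9853/6 ≈ 1642.2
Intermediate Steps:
O = 59/6 (O = 9 - (-7*1 + 2)/6 = 9 - (-7 + 2)/6 = 9 - ⅙*(-5) = 9 + ⅚ = 59/6 ≈ 9.8333)
167*O = 167*(59/6) = 9853/6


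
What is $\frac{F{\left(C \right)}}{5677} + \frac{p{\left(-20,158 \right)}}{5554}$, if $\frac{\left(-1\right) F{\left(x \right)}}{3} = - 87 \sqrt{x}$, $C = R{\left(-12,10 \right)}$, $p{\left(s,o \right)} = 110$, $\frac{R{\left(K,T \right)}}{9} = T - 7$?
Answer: $\frac{55}{2777} + \frac{783 \sqrt{3}}{5677} \approx 0.2587$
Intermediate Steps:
$R{\left(K,T \right)} = -63 + 9 T$ ($R{\left(K,T \right)} = 9 \left(T - 7\right) = 9 \left(-7 + T\right) = -63 + 9 T$)
$C = 27$ ($C = -63 + 9 \cdot 10 = -63 + 90 = 27$)
$F{\left(x \right)} = 261 \sqrt{x}$ ($F{\left(x \right)} = - 3 \left(- 87 \sqrt{x}\right) = 261 \sqrt{x}$)
$\frac{F{\left(C \right)}}{5677} + \frac{p{\left(-20,158 \right)}}{5554} = \frac{261 \sqrt{27}}{5677} + \frac{110}{5554} = 261 \cdot 3 \sqrt{3} \cdot \frac{1}{5677} + 110 \cdot \frac{1}{5554} = 783 \sqrt{3} \cdot \frac{1}{5677} + \frac{55}{2777} = \frac{783 \sqrt{3}}{5677} + \frac{55}{2777} = \frac{55}{2777} + \frac{783 \sqrt{3}}{5677}$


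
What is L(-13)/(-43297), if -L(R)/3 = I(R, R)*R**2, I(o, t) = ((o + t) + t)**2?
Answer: 771147/43297 ≈ 17.811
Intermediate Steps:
I(o, t) = (o + 2*t)**2
L(R) = -27*R**4 (L(R) = -3*(R + 2*R)**2*R**2 = -3*(3*R)**2*R**2 = -3*9*R**2*R**2 = -27*R**4)
L(-13)/(-43297) = -27*(-13)**4/(-43297) = -27*28561*(-1/43297) = -771147*(-1/43297) = 771147/43297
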